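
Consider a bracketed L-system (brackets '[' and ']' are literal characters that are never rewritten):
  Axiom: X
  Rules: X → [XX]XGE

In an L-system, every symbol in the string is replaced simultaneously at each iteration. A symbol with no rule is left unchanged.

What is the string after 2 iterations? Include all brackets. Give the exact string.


Answer: [[XX]XGE[XX]XGE][XX]XGEGE

Derivation:
Step 0: X
Step 1: [XX]XGE
Step 2: [[XX]XGE[XX]XGE][XX]XGEGE


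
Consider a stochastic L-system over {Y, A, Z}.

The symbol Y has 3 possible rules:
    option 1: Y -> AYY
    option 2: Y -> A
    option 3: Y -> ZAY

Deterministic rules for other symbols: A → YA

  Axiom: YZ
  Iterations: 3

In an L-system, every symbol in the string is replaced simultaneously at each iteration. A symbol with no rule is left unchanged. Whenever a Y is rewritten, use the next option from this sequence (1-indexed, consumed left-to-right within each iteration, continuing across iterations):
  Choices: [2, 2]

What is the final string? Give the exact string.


Answer: AYAZ

Derivation:
Step 0: YZ
Step 1: AZ  (used choices [2])
Step 2: YAZ  (used choices [])
Step 3: AYAZ  (used choices [2])


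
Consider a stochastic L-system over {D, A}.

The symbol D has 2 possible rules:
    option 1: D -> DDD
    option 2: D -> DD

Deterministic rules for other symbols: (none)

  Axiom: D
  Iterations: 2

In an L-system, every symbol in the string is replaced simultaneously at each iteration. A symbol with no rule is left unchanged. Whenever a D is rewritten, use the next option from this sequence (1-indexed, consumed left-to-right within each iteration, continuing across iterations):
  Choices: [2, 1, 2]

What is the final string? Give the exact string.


Answer: DDDDD

Derivation:
Step 0: D
Step 1: DD  (used choices [2])
Step 2: DDDDD  (used choices [1, 2])


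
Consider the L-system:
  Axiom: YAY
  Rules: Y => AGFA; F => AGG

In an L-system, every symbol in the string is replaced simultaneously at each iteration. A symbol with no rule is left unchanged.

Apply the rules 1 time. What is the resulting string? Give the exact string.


Step 0: YAY
Step 1: AGFAAAGFA

Answer: AGFAAAGFA


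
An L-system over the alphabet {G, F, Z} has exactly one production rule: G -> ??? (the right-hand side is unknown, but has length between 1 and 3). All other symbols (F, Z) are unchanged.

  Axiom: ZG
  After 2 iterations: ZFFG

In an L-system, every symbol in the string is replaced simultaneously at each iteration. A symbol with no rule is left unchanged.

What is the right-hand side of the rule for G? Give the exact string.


Trying G -> FG:
  Step 0: ZG
  Step 1: ZFG
  Step 2: ZFFG
Matches the given result.

Answer: FG


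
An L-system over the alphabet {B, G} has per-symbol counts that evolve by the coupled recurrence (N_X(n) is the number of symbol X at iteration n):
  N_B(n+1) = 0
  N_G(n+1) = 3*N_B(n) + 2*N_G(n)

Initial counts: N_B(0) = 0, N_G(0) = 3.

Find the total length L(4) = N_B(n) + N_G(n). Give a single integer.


Answer: 48

Derivation:
Step 0: N_B=0, N_G=3, L=3
Step 1: N_B=0, N_G=6, L=6
Step 2: N_B=0, N_G=12, L=12
Step 3: N_B=0, N_G=24, L=24
Step 4: N_B=0, N_G=48, L=48


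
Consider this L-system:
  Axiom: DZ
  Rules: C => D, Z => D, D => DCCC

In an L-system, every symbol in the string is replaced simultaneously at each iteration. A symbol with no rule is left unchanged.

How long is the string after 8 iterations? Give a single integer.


Answer: 1667

Derivation:
Step 0: length = 2
Step 1: length = 5
Step 2: length = 11
Step 3: length = 26
Step 4: length = 59
Step 5: length = 137
Step 6: length = 314
Step 7: length = 725
Step 8: length = 1667


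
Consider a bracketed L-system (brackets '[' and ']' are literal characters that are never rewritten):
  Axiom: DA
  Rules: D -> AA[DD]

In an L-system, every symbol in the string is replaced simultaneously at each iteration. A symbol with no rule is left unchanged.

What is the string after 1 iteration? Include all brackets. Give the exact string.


Answer: AA[DD]A

Derivation:
Step 0: DA
Step 1: AA[DD]A


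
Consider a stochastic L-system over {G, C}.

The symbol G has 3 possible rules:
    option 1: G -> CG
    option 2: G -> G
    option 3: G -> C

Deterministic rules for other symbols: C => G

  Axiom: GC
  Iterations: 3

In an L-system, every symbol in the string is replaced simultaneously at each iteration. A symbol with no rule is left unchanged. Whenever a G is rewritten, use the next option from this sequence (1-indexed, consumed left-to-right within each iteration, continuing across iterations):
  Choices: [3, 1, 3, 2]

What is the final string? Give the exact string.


Step 0: GC
Step 1: CG  (used choices [3])
Step 2: GCG  (used choices [1])
Step 3: CGG  (used choices [3, 2])

Answer: CGG


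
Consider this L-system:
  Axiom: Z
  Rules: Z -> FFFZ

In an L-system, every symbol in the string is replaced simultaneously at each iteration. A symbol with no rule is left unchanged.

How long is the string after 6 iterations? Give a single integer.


Answer: 19

Derivation:
Step 0: length = 1
Step 1: length = 4
Step 2: length = 7
Step 3: length = 10
Step 4: length = 13
Step 5: length = 16
Step 6: length = 19


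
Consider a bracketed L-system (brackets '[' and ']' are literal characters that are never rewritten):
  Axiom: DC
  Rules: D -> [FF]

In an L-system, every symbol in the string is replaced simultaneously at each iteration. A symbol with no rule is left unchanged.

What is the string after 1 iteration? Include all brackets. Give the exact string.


Step 0: DC
Step 1: [FF]C

Answer: [FF]C


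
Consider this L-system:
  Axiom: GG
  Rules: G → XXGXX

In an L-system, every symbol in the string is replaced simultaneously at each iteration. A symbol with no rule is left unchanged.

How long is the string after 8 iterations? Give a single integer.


Answer: 66

Derivation:
Step 0: length = 2
Step 1: length = 10
Step 2: length = 18
Step 3: length = 26
Step 4: length = 34
Step 5: length = 42
Step 6: length = 50
Step 7: length = 58
Step 8: length = 66


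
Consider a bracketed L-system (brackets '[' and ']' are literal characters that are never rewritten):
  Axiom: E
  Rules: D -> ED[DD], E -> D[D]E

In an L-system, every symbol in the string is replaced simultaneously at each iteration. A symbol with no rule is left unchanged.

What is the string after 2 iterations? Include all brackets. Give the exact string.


Step 0: E
Step 1: D[D]E
Step 2: ED[DD][ED[DD]]D[D]E

Answer: ED[DD][ED[DD]]D[D]E


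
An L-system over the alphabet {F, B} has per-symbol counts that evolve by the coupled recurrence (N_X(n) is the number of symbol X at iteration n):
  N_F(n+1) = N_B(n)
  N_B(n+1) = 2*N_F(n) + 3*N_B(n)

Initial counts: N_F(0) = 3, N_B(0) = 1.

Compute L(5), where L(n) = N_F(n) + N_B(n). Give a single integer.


Step 0: N_F=3, N_B=1, L=4
Step 1: N_F=1, N_B=9, L=10
Step 2: N_F=9, N_B=29, L=38
Step 3: N_F=29, N_B=105, L=134
Step 4: N_F=105, N_B=373, L=478
Step 5: N_F=373, N_B=1329, L=1702

Answer: 1702


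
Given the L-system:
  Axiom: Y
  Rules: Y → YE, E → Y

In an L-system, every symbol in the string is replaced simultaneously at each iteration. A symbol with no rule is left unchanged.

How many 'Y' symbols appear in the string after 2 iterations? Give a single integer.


Step 0: Y  (1 'Y')
Step 1: YE  (1 'Y')
Step 2: YEY  (2 'Y')

Answer: 2


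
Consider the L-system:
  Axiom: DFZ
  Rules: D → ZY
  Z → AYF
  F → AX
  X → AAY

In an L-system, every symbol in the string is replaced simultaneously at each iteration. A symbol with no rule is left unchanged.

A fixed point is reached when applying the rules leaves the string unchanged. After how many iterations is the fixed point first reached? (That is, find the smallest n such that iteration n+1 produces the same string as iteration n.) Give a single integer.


Step 0: DFZ
Step 1: ZYAXAYF
Step 2: AYFYAAAYAYAX
Step 3: AYAXYAAAYAYAAAY
Step 4: AYAAAYYAAAYAYAAAY
Step 5: AYAAAYYAAAYAYAAAY  (unchanged — fixed point at step 4)

Answer: 4


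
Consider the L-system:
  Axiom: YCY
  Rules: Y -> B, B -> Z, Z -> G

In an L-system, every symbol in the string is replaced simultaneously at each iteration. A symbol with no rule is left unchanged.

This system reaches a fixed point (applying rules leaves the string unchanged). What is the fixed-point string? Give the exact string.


Step 0: YCY
Step 1: BCB
Step 2: ZCZ
Step 3: GCG
Step 4: GCG  (unchanged — fixed point at step 3)

Answer: GCG


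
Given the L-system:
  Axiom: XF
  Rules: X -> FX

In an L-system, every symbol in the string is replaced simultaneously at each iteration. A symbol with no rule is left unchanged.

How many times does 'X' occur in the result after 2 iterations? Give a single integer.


Step 0: XF  (1 'X')
Step 1: FXF  (1 'X')
Step 2: FFXF  (1 'X')

Answer: 1


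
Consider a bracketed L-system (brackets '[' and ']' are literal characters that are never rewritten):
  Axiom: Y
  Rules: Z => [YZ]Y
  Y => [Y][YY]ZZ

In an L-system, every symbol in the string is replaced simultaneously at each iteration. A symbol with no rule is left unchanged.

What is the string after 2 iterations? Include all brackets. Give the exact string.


Answer: [[Y][YY]ZZ][[Y][YY]ZZ[Y][YY]ZZ][YZ]Y[YZ]Y

Derivation:
Step 0: Y
Step 1: [Y][YY]ZZ
Step 2: [[Y][YY]ZZ][[Y][YY]ZZ[Y][YY]ZZ][YZ]Y[YZ]Y


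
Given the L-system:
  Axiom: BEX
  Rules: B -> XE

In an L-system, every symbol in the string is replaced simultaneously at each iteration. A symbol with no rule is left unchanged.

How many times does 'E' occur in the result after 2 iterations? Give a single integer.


Step 0: BEX  (1 'E')
Step 1: XEEX  (2 'E')
Step 2: XEEX  (2 'E')

Answer: 2


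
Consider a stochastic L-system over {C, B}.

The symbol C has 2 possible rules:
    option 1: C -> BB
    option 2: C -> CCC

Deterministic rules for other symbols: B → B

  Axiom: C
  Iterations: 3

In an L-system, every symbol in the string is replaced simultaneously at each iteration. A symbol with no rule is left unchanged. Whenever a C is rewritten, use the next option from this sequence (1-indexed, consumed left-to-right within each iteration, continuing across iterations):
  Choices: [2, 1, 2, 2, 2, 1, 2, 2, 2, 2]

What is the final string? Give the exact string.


Answer: BBCCCBBCCCCCCCCCCCC

Derivation:
Step 0: C
Step 1: CCC  (used choices [2])
Step 2: BBCCCCCC  (used choices [1, 2, 2])
Step 3: BBCCCBBCCCCCCCCCCCC  (used choices [2, 1, 2, 2, 2, 2])


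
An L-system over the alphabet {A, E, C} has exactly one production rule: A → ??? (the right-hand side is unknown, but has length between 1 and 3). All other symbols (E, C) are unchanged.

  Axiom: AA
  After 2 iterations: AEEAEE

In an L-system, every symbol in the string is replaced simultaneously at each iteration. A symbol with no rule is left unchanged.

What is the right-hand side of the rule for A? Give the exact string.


Trying A → AE:
  Step 0: AA
  Step 1: AEAE
  Step 2: AEEAEE
Matches the given result.

Answer: AE


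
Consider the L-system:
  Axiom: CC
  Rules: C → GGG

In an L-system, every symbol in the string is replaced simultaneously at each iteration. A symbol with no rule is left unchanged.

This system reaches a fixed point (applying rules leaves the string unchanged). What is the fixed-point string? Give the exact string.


Answer: GGGGGG

Derivation:
Step 0: CC
Step 1: GGGGGG
Step 2: GGGGGG  (unchanged — fixed point at step 1)


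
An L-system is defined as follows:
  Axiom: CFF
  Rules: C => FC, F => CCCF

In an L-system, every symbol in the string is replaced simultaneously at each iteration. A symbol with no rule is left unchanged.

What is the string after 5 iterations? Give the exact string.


Step 0: CFF
Step 1: FCCCCFCCCF
Step 2: CCCFFCFCFCFCCCCFFCFCFCCCCF
Step 3: FCFCFCCCCFCCCFFCCCCFFCCCCFFCCCCFFCFCFCFCCCCFCCCFFCCCCFFCCCCFFCFCFCFCCCCF
Step 4: CCCFFCCCCFFCCCCFFCFCFCFCCCCFFCFCFCCCCFCCCFFCFCFCFCCCCFCCCFFCFCFCFCCCCFCCCFFCFCFCFCCCCFCCCFFCCCCFFCCCCFFCCCCFFCFCFCFCCCCFFCFCFCCCCFCCCFFCFCFCFCCCCFCCCFFCFCFCFCCCCFCCCFFCCCCFFCCCCFFCCCCFFCFCFCFCCCCF
Step 5: FCFCFCCCCFCCCFFCFCFCFCCCCFCCCFFCFCFCFCCCCFCCCFFCCCCFFCCCCFFCCCCFFCFCFCFCCCCFCCCFFCCCCFFCCCCFFCFCFCFCCCCFFCFCFCCCCFCCCFFCCCCFFCCCCFFCCCCFFCFCFCFCCCCFFCFCFCCCCFCCCFFCCCCFFCCCCFFCCCCFFCFCFCFCCCCFFCFCFCCCCFCCCFFCCCCFFCCCCFFCCCCFFCFCFCFCCCCFFCFCFCCCCFCCCFFCFCFCFCCCCFCCCFFCFCFCFCCCCFCCCFFCFCFCFCCCCFCCCFFCCCCFFCCCCFFCCCCFFCFCFCFCCCCFCCCFFCCCCFFCCCCFFCFCFCFCCCCFFCFCFCCCCFCCCFFCCCCFFCCCCFFCCCCFFCFCFCFCCCCFFCFCFCCCCFCCCFFCCCCFFCCCCFFCCCCFFCFCFCFCCCCFFCFCFCCCCFCCCFFCFCFCFCCCCFCCCFFCFCFCFCCCCFCCCFFCFCFCFCCCCFCCCFFCCCCFFCCCCFFCCCCFFCFCFCFCCCCF

Answer: FCFCFCCCCFCCCFFCFCFCFCCCCFCCCFFCFCFCFCCCCFCCCFFCCCCFFCCCCFFCCCCFFCFCFCFCCCCFCCCFFCCCCFFCCCCFFCFCFCFCCCCFFCFCFCCCCFCCCFFCCCCFFCCCCFFCCCCFFCFCFCFCCCCFFCFCFCCCCFCCCFFCCCCFFCCCCFFCCCCFFCFCFCFCCCCFFCFCFCCCCFCCCFFCCCCFFCCCCFFCCCCFFCFCFCFCCCCFFCFCFCCCCFCCCFFCFCFCFCCCCFCCCFFCFCFCFCCCCFCCCFFCFCFCFCCCCFCCCFFCCCCFFCCCCFFCCCCFFCFCFCFCCCCFCCCFFCCCCFFCCCCFFCFCFCFCCCCFFCFCFCCCCFCCCFFCCCCFFCCCCFFCCCCFFCFCFCFCCCCFFCFCFCCCCFCCCFFCCCCFFCCCCFFCCCCFFCFCFCFCCCCFFCFCFCCCCFCCCFFCFCFCFCCCCFCCCFFCFCFCFCCCCFCCCFFCFCFCFCCCCFCCCFFCCCCFFCCCCFFCCCCFFCFCFCFCCCCF


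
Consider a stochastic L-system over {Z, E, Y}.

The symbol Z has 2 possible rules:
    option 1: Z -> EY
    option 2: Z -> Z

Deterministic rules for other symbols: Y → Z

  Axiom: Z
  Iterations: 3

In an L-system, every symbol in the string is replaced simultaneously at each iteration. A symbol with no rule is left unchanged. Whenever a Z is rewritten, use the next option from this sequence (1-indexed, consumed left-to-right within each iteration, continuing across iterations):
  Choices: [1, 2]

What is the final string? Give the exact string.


Answer: EZ

Derivation:
Step 0: Z
Step 1: EY  (used choices [1])
Step 2: EZ  (used choices [])
Step 3: EZ  (used choices [2])


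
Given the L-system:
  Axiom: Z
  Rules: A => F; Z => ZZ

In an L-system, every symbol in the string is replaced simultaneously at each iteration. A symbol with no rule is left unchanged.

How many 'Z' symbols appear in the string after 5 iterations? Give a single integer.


Answer: 32

Derivation:
Step 0: Z  (1 'Z')
Step 1: ZZ  (2 'Z')
Step 2: ZZZZ  (4 'Z')
Step 3: ZZZZZZZZ  (8 'Z')
Step 4: ZZZZZZZZZZZZZZZZ  (16 'Z')
Step 5: ZZZZZZZZZZZZZZZZZZZZZZZZZZZZZZZZ  (32 'Z')


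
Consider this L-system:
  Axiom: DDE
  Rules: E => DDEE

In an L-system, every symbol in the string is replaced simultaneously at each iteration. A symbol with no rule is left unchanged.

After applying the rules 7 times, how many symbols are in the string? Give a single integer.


Step 0: length = 3
Step 1: length = 6
Step 2: length = 12
Step 3: length = 24
Step 4: length = 48
Step 5: length = 96
Step 6: length = 192
Step 7: length = 384

Answer: 384


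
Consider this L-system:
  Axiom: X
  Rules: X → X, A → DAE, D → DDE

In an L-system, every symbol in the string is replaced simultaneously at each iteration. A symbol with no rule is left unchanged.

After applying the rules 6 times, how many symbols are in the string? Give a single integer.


Answer: 1

Derivation:
Step 0: length = 1
Step 1: length = 1
Step 2: length = 1
Step 3: length = 1
Step 4: length = 1
Step 5: length = 1
Step 6: length = 1


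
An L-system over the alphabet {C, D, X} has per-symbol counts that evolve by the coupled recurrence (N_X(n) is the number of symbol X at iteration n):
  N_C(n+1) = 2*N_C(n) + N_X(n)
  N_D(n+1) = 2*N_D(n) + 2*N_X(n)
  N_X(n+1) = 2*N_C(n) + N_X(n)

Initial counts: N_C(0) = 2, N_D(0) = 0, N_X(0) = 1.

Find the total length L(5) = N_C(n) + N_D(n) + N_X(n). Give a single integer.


Step 0: N_C=2, N_D=0, N_X=1, L=3
Step 1: N_C=5, N_D=2, N_X=5, L=12
Step 2: N_C=15, N_D=14, N_X=15, L=44
Step 3: N_C=45, N_D=58, N_X=45, L=148
Step 4: N_C=135, N_D=206, N_X=135, L=476
Step 5: N_C=405, N_D=682, N_X=405, L=1492

Answer: 1492


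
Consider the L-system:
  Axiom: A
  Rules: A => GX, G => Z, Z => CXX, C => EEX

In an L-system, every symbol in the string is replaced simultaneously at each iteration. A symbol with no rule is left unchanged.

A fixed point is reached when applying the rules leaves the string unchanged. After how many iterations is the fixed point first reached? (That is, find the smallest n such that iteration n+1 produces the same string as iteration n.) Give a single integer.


Answer: 4

Derivation:
Step 0: A
Step 1: GX
Step 2: ZX
Step 3: CXXX
Step 4: EEXXXX
Step 5: EEXXXX  (unchanged — fixed point at step 4)


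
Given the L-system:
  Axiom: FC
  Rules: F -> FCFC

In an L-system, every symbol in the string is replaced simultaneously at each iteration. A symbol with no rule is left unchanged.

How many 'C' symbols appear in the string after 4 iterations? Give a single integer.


Answer: 31

Derivation:
Step 0: FC  (1 'C')
Step 1: FCFCC  (3 'C')
Step 2: FCFCCFCFCCC  (7 'C')
Step 3: FCFCCFCFCCCFCFCCFCFCCCC  (15 'C')
Step 4: FCFCCFCFCCCFCFCCFCFCCCCFCFCCFCFCCCFCFCCFCFCCCCC  (31 'C')


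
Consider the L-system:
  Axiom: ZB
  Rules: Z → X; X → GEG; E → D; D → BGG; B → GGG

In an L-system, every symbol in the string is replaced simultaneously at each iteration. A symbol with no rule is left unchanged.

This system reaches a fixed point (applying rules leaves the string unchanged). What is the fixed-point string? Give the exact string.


Answer: GGGGGGGGGG

Derivation:
Step 0: ZB
Step 1: XGGG
Step 2: GEGGGG
Step 3: GDGGGG
Step 4: GBGGGGGG
Step 5: GGGGGGGGGG
Step 6: GGGGGGGGGG  (unchanged — fixed point at step 5)


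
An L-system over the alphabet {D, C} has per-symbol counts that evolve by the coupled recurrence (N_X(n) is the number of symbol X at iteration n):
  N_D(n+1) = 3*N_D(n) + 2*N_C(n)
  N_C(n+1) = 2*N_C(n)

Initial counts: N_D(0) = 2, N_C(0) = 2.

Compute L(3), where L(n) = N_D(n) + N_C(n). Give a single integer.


Step 0: N_D=2, N_C=2, L=4
Step 1: N_D=10, N_C=4, L=14
Step 2: N_D=38, N_C=8, L=46
Step 3: N_D=130, N_C=16, L=146

Answer: 146


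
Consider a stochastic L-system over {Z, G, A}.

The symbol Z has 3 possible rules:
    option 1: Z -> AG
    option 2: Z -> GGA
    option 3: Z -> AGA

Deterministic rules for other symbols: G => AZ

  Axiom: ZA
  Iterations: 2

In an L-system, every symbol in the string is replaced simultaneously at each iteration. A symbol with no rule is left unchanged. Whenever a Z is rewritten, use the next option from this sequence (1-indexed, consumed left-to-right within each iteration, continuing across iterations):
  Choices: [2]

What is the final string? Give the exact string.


Answer: AZAZAA

Derivation:
Step 0: ZA
Step 1: GGAA  (used choices [2])
Step 2: AZAZAA  (used choices [])


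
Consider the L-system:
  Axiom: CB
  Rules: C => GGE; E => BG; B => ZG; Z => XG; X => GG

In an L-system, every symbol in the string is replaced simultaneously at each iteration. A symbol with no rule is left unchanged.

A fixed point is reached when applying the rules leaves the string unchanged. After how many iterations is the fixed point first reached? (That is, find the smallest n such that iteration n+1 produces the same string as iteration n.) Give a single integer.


Step 0: CB
Step 1: GGEZG
Step 2: GGBGXGG
Step 3: GGZGGGGGG
Step 4: GGXGGGGGGG
Step 5: GGGGGGGGGGG
Step 6: GGGGGGGGGGG  (unchanged — fixed point at step 5)

Answer: 5


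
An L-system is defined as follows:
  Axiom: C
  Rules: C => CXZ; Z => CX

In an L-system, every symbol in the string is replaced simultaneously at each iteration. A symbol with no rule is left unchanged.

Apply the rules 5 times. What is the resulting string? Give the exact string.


Step 0: C
Step 1: CXZ
Step 2: CXZXCX
Step 3: CXZXCXXCXZX
Step 4: CXZXCXXCXZXXCXZXCXX
Step 5: CXZXCXXCXZXXCXZXCXXXCXZXCXXCXZXX

Answer: CXZXCXXCXZXXCXZXCXXXCXZXCXXCXZXX


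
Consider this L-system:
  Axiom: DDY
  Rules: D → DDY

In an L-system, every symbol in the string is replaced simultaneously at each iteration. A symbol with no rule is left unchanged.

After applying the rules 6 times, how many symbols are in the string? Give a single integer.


Step 0: length = 3
Step 1: length = 7
Step 2: length = 15
Step 3: length = 31
Step 4: length = 63
Step 5: length = 127
Step 6: length = 255

Answer: 255


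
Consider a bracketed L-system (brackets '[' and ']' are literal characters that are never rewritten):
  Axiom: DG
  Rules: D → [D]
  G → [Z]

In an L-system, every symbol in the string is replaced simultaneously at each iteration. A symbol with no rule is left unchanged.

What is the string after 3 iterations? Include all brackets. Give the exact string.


Step 0: DG
Step 1: [D][Z]
Step 2: [[D]][Z]
Step 3: [[[D]]][Z]

Answer: [[[D]]][Z]


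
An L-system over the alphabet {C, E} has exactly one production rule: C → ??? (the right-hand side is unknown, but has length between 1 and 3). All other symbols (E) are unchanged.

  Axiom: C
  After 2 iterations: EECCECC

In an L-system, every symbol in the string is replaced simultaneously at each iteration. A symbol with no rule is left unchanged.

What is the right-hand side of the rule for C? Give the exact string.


Trying C → ECC:
  Step 0: C
  Step 1: ECC
  Step 2: EECCECC
Matches the given result.

Answer: ECC


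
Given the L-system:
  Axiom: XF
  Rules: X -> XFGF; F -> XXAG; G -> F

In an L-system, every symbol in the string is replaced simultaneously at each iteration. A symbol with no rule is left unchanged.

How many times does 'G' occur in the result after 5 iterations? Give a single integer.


Step 0: XF  (0 'G')
Step 1: XFGFXXAG  (2 'G')
Step 2: XFGFXXAGFXXAGXFGFXFGFAF  (5 'G')
Step 3: XFGFXXAGFXXAGXFGFXFGFAFXXAGXFGFXFGFAFXFGFXXAGFXXAGXFGFXXAGFXXAGAXXAG  (15 'G')
Step 4: XFGFXXAGFXXAGXFGFXFGFAFXXAGXFGFXFGFAFXFGFXXAGFXXAGXFGFXXAGFXXAGAXXAGXFGFXFGFAFXFGFXXAGFXXAGXFGFXXAGFXXAGAXXAGXFGFXXAGFXXAGXFGFXFGFAFXXAGXFGFXFGFAFXFGFXXAGFXXAGXFGFXFGFAFXXAGXFGFXFGFAFAXFGFXFGFAF  (42 'G')
Step 5: XFGFXXAGFXXAGXFGFXFGFAFXXAGXFGFXFGFAFXFGFXXAGFXXAGXFGFXXAGFXXAGAXXAGXFGFXFGFAFXFGFXXAGFXXAGXFGFXXAGFXXAGAXXAGXFGFXXAGFXXAGXFGFXFGFAFXXAGXFGFXFGFAFXFGFXXAGFXXAGXFGFXFGFAFXXAGXFGFXFGFAFAXFGFXFGFAFXFGFXXAGFXXAGXFGFXXAGFXXAGAXXAGXFGFXXAGFXXAGXFGFXFGFAFXXAGXFGFXFGFAFXFGFXXAGFXXAGXFGFXFGFAFXXAGXFGFXFGFAFAXFGFXFGFAFXFGFXXAGFXXAGXFGFXFGFAFXXAGXFGFXFGFAFXFGFXXAGFXXAGXFGFXXAGFXXAGAXXAGXFGFXFGFAFXFGFXXAGFXXAGXFGFXXAGFXXAGAXXAGXFGFXXAGFXXAGXFGFXFGFAFXXAGXFGFXFGFAFXFGFXXAGFXXAGXFGFXXAGFXXAGAXXAGXFGFXFGFAFXFGFXXAGFXXAGXFGFXXAGFXXAGAXXAGAXFGFXXAGFXXAGXFGFXXAGFXXAGAXXAG  (122 'G')

Answer: 122


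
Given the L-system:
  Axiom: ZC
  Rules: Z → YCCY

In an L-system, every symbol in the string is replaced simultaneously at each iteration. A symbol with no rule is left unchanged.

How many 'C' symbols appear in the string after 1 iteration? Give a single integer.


Step 0: ZC  (1 'C')
Step 1: YCCYC  (3 'C')

Answer: 3


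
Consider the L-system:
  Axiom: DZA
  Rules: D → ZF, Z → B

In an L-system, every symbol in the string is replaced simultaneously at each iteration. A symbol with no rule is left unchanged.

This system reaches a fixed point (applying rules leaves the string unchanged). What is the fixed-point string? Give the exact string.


Answer: BFBA

Derivation:
Step 0: DZA
Step 1: ZFBA
Step 2: BFBA
Step 3: BFBA  (unchanged — fixed point at step 2)


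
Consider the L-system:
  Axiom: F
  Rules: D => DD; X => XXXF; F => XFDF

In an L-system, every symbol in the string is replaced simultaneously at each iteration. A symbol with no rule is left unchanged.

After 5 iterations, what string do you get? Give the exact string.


Step 0: F
Step 1: XFDF
Step 2: XXXFXFDFDDXFDF
Step 3: XXXFXXXFXXXFXFDFXXXFXFDFDDXFDFDDDDXXXFXFDFDDXFDF
Step 4: XXXFXXXFXXXFXFDFXXXFXXXFXXXFXFDFXXXFXXXFXXXFXFDFXXXFXFDFDDXFDFXXXFXXXFXXXFXFDFXXXFXFDFDDXFDFDDDDXXXFXFDFDDXFDFDDDDDDDDXXXFXXXFXXXFXFDFXXXFXFDFDDXFDFDDDDXXXFXFDFDDXFDF
Step 5: XXXFXXXFXXXFXFDFXXXFXXXFXXXFXFDFXXXFXXXFXXXFXFDFXXXFXFDFDDXFDFXXXFXXXFXXXFXFDFXXXFXXXFXXXFXFDFXXXFXXXFXXXFXFDFXXXFXFDFDDXFDFXXXFXXXFXXXFXFDFXXXFXXXFXXXFXFDFXXXFXXXFXXXFXFDFXXXFXFDFDDXFDFXXXFXXXFXXXFXFDFXXXFXFDFDDXFDFDDDDXXXFXFDFDDXFDFXXXFXXXFXXXFXFDFXXXFXXXFXXXFXFDFXXXFXXXFXXXFXFDFXXXFXFDFDDXFDFXXXFXXXFXXXFXFDFXXXFXFDFDDXFDFDDDDXXXFXFDFDDXFDFDDDDDDDDXXXFXXXFXXXFXFDFXXXFXFDFDDXFDFDDDDXXXFXFDFDDXFDFDDDDDDDDDDDDDDDDXXXFXXXFXXXFXFDFXXXFXXXFXXXFXFDFXXXFXXXFXXXFXFDFXXXFXFDFDDXFDFXXXFXXXFXXXFXFDFXXXFXFDFDDXFDFDDDDXXXFXFDFDDXFDFDDDDDDDDXXXFXXXFXXXFXFDFXXXFXFDFDDXFDFDDDDXXXFXFDFDDXFDF

Answer: XXXFXXXFXXXFXFDFXXXFXXXFXXXFXFDFXXXFXXXFXXXFXFDFXXXFXFDFDDXFDFXXXFXXXFXXXFXFDFXXXFXXXFXXXFXFDFXXXFXXXFXXXFXFDFXXXFXFDFDDXFDFXXXFXXXFXXXFXFDFXXXFXXXFXXXFXFDFXXXFXXXFXXXFXFDFXXXFXFDFDDXFDFXXXFXXXFXXXFXFDFXXXFXFDFDDXFDFDDDDXXXFXFDFDDXFDFXXXFXXXFXXXFXFDFXXXFXXXFXXXFXFDFXXXFXXXFXXXFXFDFXXXFXFDFDDXFDFXXXFXXXFXXXFXFDFXXXFXFDFDDXFDFDDDDXXXFXFDFDDXFDFDDDDDDDDXXXFXXXFXXXFXFDFXXXFXFDFDDXFDFDDDDXXXFXFDFDDXFDFDDDDDDDDDDDDDDDDXXXFXXXFXXXFXFDFXXXFXXXFXXXFXFDFXXXFXXXFXXXFXFDFXXXFXFDFDDXFDFXXXFXXXFXXXFXFDFXXXFXFDFDDXFDFDDDDXXXFXFDFDDXFDFDDDDDDDDXXXFXXXFXXXFXFDFXXXFXFDFDDXFDFDDDDXXXFXFDFDDXFDF


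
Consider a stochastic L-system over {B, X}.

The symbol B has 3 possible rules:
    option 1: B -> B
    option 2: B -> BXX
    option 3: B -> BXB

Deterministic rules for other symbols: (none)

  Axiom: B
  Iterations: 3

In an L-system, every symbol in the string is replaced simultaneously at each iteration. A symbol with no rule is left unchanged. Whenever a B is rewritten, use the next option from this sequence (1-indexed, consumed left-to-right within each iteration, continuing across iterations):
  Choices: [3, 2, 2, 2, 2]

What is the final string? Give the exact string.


Answer: BXXXXXBXXXX

Derivation:
Step 0: B
Step 1: BXB  (used choices [3])
Step 2: BXXXBXX  (used choices [2, 2])
Step 3: BXXXXXBXXXX  (used choices [2, 2])


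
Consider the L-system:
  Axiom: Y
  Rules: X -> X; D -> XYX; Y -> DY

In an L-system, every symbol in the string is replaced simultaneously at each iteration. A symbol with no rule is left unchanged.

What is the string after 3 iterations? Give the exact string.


Step 0: Y
Step 1: DY
Step 2: XYXDY
Step 3: XDYXXYXDY

Answer: XDYXXYXDY


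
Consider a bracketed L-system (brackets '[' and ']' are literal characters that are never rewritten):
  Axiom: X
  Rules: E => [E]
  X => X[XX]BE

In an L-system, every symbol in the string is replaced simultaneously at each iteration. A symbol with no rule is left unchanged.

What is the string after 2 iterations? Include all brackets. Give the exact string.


Step 0: X
Step 1: X[XX]BE
Step 2: X[XX]BE[X[XX]BEX[XX]BE]B[E]

Answer: X[XX]BE[X[XX]BEX[XX]BE]B[E]


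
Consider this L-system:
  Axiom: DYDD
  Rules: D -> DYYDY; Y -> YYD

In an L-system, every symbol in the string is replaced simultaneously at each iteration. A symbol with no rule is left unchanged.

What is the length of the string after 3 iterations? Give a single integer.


Step 0: length = 4
Step 1: length = 18
Step 2: length = 68
Step 3: length = 254

Answer: 254


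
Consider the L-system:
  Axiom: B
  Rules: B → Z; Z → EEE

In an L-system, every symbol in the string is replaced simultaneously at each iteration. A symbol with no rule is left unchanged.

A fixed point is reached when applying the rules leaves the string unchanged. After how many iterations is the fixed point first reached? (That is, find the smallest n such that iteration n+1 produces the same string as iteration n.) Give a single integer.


Step 0: B
Step 1: Z
Step 2: EEE
Step 3: EEE  (unchanged — fixed point at step 2)

Answer: 2


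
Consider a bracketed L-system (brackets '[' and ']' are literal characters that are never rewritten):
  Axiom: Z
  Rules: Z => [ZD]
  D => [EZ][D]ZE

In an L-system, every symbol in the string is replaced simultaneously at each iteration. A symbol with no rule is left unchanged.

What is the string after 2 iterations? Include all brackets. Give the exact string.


Step 0: Z
Step 1: [ZD]
Step 2: [[ZD][EZ][D]ZE]

Answer: [[ZD][EZ][D]ZE]


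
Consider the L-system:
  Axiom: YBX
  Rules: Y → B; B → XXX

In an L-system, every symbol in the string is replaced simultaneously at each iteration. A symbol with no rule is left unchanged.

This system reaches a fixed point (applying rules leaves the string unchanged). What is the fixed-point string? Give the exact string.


Answer: XXXXXXX

Derivation:
Step 0: YBX
Step 1: BXXXX
Step 2: XXXXXXX
Step 3: XXXXXXX  (unchanged — fixed point at step 2)


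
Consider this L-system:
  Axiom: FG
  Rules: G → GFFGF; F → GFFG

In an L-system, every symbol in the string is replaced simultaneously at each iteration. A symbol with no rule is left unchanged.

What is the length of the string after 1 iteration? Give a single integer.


Answer: 9

Derivation:
Step 0: length = 2
Step 1: length = 9


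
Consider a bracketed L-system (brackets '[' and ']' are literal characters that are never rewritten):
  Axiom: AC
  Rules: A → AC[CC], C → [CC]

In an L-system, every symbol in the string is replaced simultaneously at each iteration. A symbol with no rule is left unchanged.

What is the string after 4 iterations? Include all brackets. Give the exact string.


Answer: AC[CC][CC][[CC][CC]][[CC][CC]][[[CC][CC]][[CC][CC]]][[[CC][CC]][[CC][CC]]][[[[CC][CC]][[CC][CC]]][[[CC][CC]][[CC][CC]]]][[[[CC][CC]][[CC][CC]]][[[CC][CC]][[CC][CC]]]]

Derivation:
Step 0: AC
Step 1: AC[CC][CC]
Step 2: AC[CC][CC][[CC][CC]][[CC][CC]]
Step 3: AC[CC][CC][[CC][CC]][[CC][CC]][[[CC][CC]][[CC][CC]]][[[CC][CC]][[CC][CC]]]
Step 4: AC[CC][CC][[CC][CC]][[CC][CC]][[[CC][CC]][[CC][CC]]][[[CC][CC]][[CC][CC]]][[[[CC][CC]][[CC][CC]]][[[CC][CC]][[CC][CC]]]][[[[CC][CC]][[CC][CC]]][[[CC][CC]][[CC][CC]]]]


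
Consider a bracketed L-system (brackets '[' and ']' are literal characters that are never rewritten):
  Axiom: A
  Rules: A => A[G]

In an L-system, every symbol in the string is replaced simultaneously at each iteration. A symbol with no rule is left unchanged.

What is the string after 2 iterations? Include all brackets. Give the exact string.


Answer: A[G][G]

Derivation:
Step 0: A
Step 1: A[G]
Step 2: A[G][G]


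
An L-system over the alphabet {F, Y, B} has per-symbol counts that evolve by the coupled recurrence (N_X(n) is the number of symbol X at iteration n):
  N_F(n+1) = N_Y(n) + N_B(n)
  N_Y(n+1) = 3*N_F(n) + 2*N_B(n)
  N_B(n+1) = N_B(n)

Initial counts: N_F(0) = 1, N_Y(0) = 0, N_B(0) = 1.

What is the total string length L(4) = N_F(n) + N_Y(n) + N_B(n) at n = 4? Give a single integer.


Step 0: N_F=1, N_Y=0, N_B=1, L=2
Step 1: N_F=1, N_Y=5, N_B=1, L=7
Step 2: N_F=6, N_Y=5, N_B=1, L=12
Step 3: N_F=6, N_Y=20, N_B=1, L=27
Step 4: N_F=21, N_Y=20, N_B=1, L=42

Answer: 42


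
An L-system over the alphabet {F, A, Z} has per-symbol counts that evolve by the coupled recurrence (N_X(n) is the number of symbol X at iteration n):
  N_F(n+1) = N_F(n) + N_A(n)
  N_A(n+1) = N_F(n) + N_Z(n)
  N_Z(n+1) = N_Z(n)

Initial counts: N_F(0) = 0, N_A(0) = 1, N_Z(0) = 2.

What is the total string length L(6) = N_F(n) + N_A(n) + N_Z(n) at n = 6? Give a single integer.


Step 0: N_F=0, N_A=1, N_Z=2, L=3
Step 1: N_F=1, N_A=2, N_Z=2, L=5
Step 2: N_F=3, N_A=3, N_Z=2, L=8
Step 3: N_F=6, N_A=5, N_Z=2, L=13
Step 4: N_F=11, N_A=8, N_Z=2, L=21
Step 5: N_F=19, N_A=13, N_Z=2, L=34
Step 6: N_F=32, N_A=21, N_Z=2, L=55

Answer: 55


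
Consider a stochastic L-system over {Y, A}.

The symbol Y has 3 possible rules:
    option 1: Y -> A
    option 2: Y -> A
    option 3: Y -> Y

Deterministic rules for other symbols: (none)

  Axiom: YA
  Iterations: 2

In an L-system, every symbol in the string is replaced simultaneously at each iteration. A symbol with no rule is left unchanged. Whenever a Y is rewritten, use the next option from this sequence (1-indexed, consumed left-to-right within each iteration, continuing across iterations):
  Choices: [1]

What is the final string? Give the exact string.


Answer: AA

Derivation:
Step 0: YA
Step 1: AA  (used choices [1])
Step 2: AA  (used choices [])


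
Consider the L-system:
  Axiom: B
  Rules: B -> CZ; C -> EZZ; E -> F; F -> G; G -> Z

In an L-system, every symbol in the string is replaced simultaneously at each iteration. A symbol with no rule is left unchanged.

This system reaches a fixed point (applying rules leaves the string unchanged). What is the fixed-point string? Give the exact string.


Answer: ZZZZ

Derivation:
Step 0: B
Step 1: CZ
Step 2: EZZZ
Step 3: FZZZ
Step 4: GZZZ
Step 5: ZZZZ
Step 6: ZZZZ  (unchanged — fixed point at step 5)


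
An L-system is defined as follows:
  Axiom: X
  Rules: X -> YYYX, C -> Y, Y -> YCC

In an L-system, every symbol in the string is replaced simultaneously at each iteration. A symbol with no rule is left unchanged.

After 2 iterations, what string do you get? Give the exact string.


Step 0: X
Step 1: YYYX
Step 2: YCCYCCYCCYYYX

Answer: YCCYCCYCCYYYX


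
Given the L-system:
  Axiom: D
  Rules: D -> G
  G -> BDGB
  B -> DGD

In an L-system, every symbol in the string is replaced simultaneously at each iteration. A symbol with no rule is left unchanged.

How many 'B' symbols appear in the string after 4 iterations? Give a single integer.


Answer: 8

Derivation:
Step 0: D  (0 'B')
Step 1: G  (0 'B')
Step 2: BDGB  (2 'B')
Step 3: DGDGBDGBDGD  (2 'B')
Step 4: GBDGBGBDGBDGDGBDGBDGDGBDGBG  (8 'B')


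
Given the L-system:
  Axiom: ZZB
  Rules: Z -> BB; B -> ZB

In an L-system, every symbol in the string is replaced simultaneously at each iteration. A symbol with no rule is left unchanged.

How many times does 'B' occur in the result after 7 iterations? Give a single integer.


Step 0: ZZB  (1 'B')
Step 1: BBBBZB  (5 'B')
Step 2: ZBZBZBZBBBZB  (7 'B')
Step 3: BBZBBBZBBBZBBBZBZBZBBBZB  (17 'B')
Step 4: ZBZBBBZBZBZBBBZBZBZBBBZBZBZBBBZBBBZBBBZBZBZBBBZB  (31 'B')
Step 5: BBZBBBZBZBZBBBZBBBZBBBZBZBZBBBZBBBZBBBZBZBZBBBZBBBZBBBZBZBZBBBZBZBZBBBZBZBZBBBZBBBZBBBZBZBZBBBZB  (65 'B')
Step 6: ZBZBBBZBZBZBBBZBBBZBBBZBZBZBBBZBZBZBBBZBZBZBBBZBBBZBBBZBZBZBBBZBZBZBBBZBZBZBBBZBBBZBBBZBZBZBBBZBZBZBBBZBZBZBBBZBBBZBBBZBZBZBBBZBBBZBBBZBZBZBBBZBBBZBBBZBZBZBBBZBZBZBBBZBZBZBBBZBBBZBBBZBZBZBBBZB  (127 'B')
Step 7: BBZBBBZBZBZBBBZBBBZBBBZBZBZBBBZBZBZBBBZBZBZBBBZBBBZBBBZBZBZBBBZBBBZBBBZBZBZBBBZBBBZBBBZBZBZBBBZBZBZBBBZBZBZBBBZBBBZBBBZBZBZBBBZBBBZBBBZBZBZBBBZBBBZBBBZBZBZBBBZBZBZBBBZBZBZBBBZBBBZBBBZBZBZBBBZBBBZBBBZBZBZBBBZBBBZBBBZBZBZBBBZBZBZBBBZBZBZBBBZBBBZBBBZBZBZBBBZBZBZBBBZBZBZBBBZBBBZBBBZBZBZBBBZBZBZBBBZBZBZBBBZBBBZBBBZBZBZBBBZBBBZBBBZBZBZBBBZBBBZBBBZBZBZBBBZBZBZBBBZBZBZBBBZBBBZBBBZBZBZBBBZB  (257 'B')

Answer: 257


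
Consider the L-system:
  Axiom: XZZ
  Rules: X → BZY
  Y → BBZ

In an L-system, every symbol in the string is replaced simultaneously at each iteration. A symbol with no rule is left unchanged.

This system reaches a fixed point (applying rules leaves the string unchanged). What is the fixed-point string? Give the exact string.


Step 0: XZZ
Step 1: BZYZZ
Step 2: BZBBZZZ
Step 3: BZBBZZZ  (unchanged — fixed point at step 2)

Answer: BZBBZZZ


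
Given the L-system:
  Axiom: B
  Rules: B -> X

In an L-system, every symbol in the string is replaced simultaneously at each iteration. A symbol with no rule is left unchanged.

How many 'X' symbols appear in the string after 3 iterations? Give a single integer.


Step 0: B  (0 'X')
Step 1: X  (1 'X')
Step 2: X  (1 'X')
Step 3: X  (1 'X')

Answer: 1


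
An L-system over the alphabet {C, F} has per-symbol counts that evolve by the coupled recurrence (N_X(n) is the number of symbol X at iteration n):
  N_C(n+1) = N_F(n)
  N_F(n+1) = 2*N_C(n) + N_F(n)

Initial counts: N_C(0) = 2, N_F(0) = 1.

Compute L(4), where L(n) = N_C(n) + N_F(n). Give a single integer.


Step 0: N_C=2, N_F=1, L=3
Step 1: N_C=1, N_F=5, L=6
Step 2: N_C=5, N_F=7, L=12
Step 3: N_C=7, N_F=17, L=24
Step 4: N_C=17, N_F=31, L=48

Answer: 48


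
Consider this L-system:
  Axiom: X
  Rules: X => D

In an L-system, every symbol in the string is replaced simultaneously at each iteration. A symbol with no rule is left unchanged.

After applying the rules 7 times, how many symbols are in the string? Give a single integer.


Answer: 1

Derivation:
Step 0: length = 1
Step 1: length = 1
Step 2: length = 1
Step 3: length = 1
Step 4: length = 1
Step 5: length = 1
Step 6: length = 1
Step 7: length = 1


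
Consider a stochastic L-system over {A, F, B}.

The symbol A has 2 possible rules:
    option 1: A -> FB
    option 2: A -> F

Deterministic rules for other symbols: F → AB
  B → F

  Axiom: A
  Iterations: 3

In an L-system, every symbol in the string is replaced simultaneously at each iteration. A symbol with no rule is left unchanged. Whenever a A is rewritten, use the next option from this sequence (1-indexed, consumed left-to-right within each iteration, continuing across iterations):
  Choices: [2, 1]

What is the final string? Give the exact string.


Step 0: A
Step 1: F  (used choices [2])
Step 2: AB  (used choices [])
Step 3: FBF  (used choices [1])

Answer: FBF


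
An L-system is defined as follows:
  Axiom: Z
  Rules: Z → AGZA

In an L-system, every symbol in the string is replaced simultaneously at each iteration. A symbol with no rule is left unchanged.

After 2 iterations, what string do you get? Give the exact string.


Step 0: Z
Step 1: AGZA
Step 2: AGAGZAA

Answer: AGAGZAA


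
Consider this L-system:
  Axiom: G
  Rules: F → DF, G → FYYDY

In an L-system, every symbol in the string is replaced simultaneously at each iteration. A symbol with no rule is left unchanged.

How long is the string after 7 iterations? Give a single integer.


Step 0: length = 1
Step 1: length = 5
Step 2: length = 6
Step 3: length = 7
Step 4: length = 8
Step 5: length = 9
Step 6: length = 10
Step 7: length = 11

Answer: 11


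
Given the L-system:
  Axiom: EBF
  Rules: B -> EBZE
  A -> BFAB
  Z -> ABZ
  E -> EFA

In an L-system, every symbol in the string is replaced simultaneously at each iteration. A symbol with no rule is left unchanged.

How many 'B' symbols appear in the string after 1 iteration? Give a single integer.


Answer: 1

Derivation:
Step 0: EBF  (1 'B')
Step 1: EFAEBZEF  (1 'B')


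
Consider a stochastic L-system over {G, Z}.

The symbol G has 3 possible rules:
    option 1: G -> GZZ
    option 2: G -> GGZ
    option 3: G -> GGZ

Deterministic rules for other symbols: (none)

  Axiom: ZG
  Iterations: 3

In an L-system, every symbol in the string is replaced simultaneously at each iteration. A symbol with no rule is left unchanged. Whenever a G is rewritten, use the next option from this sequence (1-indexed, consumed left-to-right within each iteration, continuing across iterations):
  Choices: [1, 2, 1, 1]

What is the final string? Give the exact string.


Step 0: ZG
Step 1: ZGZZ  (used choices [1])
Step 2: ZGGZZZ  (used choices [2])
Step 3: ZGZZGZZZZZ  (used choices [1, 1])

Answer: ZGZZGZZZZZ


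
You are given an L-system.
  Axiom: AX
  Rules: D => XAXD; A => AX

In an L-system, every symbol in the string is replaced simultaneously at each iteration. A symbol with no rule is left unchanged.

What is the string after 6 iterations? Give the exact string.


Step 0: AX
Step 1: AXX
Step 2: AXXX
Step 3: AXXXX
Step 4: AXXXXX
Step 5: AXXXXXX
Step 6: AXXXXXXX

Answer: AXXXXXXX


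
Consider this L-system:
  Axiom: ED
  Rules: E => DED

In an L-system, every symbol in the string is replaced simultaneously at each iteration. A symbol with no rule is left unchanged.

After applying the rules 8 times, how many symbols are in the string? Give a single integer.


Answer: 18

Derivation:
Step 0: length = 2
Step 1: length = 4
Step 2: length = 6
Step 3: length = 8
Step 4: length = 10
Step 5: length = 12
Step 6: length = 14
Step 7: length = 16
Step 8: length = 18


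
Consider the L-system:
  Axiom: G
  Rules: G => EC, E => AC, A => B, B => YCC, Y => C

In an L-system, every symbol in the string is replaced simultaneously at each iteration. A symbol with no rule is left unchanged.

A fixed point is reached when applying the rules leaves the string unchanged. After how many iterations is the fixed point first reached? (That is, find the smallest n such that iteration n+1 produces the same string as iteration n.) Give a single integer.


Answer: 5

Derivation:
Step 0: G
Step 1: EC
Step 2: ACC
Step 3: BCC
Step 4: YCCCC
Step 5: CCCCC
Step 6: CCCCC  (unchanged — fixed point at step 5)
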